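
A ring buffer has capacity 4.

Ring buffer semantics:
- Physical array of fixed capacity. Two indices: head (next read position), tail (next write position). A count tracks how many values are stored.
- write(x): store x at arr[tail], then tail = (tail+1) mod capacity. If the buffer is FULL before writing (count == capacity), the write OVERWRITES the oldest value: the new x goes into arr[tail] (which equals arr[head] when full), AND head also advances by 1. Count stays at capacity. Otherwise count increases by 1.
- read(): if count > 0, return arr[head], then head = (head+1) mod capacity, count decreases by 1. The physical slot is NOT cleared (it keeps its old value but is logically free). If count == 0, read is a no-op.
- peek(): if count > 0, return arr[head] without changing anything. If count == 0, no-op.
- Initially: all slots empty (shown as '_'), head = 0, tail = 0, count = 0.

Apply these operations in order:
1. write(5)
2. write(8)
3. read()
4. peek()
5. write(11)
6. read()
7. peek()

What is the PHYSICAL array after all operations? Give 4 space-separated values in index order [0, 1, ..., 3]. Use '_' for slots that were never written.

Answer: 5 8 11 _

Derivation:
After op 1 (write(5)): arr=[5 _ _ _] head=0 tail=1 count=1
After op 2 (write(8)): arr=[5 8 _ _] head=0 tail=2 count=2
After op 3 (read()): arr=[5 8 _ _] head=1 tail=2 count=1
After op 4 (peek()): arr=[5 8 _ _] head=1 tail=2 count=1
After op 5 (write(11)): arr=[5 8 11 _] head=1 tail=3 count=2
After op 6 (read()): arr=[5 8 11 _] head=2 tail=3 count=1
After op 7 (peek()): arr=[5 8 11 _] head=2 tail=3 count=1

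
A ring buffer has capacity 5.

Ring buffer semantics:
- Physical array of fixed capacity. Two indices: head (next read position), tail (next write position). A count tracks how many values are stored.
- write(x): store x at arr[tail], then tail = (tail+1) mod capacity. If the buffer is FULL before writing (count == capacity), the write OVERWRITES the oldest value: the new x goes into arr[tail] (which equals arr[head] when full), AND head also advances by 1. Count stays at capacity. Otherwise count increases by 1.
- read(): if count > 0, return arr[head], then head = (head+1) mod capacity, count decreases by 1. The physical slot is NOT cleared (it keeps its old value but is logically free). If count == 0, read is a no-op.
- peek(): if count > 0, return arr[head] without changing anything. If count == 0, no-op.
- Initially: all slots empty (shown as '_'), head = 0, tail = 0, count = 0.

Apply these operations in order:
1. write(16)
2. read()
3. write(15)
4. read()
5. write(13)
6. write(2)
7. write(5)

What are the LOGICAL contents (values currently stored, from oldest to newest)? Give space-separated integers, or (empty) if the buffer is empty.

Answer: 13 2 5

Derivation:
After op 1 (write(16)): arr=[16 _ _ _ _] head=0 tail=1 count=1
After op 2 (read()): arr=[16 _ _ _ _] head=1 tail=1 count=0
After op 3 (write(15)): arr=[16 15 _ _ _] head=1 tail=2 count=1
After op 4 (read()): arr=[16 15 _ _ _] head=2 tail=2 count=0
After op 5 (write(13)): arr=[16 15 13 _ _] head=2 tail=3 count=1
After op 6 (write(2)): arr=[16 15 13 2 _] head=2 tail=4 count=2
After op 7 (write(5)): arr=[16 15 13 2 5] head=2 tail=0 count=3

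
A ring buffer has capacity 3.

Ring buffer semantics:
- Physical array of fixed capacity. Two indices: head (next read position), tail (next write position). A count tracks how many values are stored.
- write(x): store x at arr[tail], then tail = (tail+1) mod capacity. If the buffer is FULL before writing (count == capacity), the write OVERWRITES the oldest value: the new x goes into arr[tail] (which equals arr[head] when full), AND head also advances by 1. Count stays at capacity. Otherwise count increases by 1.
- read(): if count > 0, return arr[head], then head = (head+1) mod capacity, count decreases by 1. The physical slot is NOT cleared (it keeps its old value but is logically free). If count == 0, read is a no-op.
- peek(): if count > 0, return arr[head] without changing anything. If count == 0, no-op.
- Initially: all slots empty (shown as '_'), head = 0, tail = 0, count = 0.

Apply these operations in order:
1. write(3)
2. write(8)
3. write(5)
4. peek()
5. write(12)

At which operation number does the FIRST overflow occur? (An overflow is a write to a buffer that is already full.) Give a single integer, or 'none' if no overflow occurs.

After op 1 (write(3)): arr=[3 _ _] head=0 tail=1 count=1
After op 2 (write(8)): arr=[3 8 _] head=0 tail=2 count=2
After op 3 (write(5)): arr=[3 8 5] head=0 tail=0 count=3
After op 4 (peek()): arr=[3 8 5] head=0 tail=0 count=3
After op 5 (write(12)): arr=[12 8 5] head=1 tail=1 count=3

Answer: 5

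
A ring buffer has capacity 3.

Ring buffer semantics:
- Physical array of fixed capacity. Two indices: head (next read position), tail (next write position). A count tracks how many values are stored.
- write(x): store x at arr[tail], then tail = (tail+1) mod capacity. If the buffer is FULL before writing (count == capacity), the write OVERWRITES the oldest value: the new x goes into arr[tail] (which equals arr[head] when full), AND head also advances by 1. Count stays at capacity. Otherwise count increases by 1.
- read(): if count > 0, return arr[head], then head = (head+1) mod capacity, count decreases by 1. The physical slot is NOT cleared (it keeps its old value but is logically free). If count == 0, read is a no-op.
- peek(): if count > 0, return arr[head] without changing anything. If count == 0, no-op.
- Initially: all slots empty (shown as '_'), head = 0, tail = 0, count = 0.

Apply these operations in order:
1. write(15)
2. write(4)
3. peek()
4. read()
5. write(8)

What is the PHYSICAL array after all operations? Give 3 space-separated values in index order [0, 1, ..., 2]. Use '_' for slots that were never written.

Answer: 15 4 8

Derivation:
After op 1 (write(15)): arr=[15 _ _] head=0 tail=1 count=1
After op 2 (write(4)): arr=[15 4 _] head=0 tail=2 count=2
After op 3 (peek()): arr=[15 4 _] head=0 tail=2 count=2
After op 4 (read()): arr=[15 4 _] head=1 tail=2 count=1
After op 5 (write(8)): arr=[15 4 8] head=1 tail=0 count=2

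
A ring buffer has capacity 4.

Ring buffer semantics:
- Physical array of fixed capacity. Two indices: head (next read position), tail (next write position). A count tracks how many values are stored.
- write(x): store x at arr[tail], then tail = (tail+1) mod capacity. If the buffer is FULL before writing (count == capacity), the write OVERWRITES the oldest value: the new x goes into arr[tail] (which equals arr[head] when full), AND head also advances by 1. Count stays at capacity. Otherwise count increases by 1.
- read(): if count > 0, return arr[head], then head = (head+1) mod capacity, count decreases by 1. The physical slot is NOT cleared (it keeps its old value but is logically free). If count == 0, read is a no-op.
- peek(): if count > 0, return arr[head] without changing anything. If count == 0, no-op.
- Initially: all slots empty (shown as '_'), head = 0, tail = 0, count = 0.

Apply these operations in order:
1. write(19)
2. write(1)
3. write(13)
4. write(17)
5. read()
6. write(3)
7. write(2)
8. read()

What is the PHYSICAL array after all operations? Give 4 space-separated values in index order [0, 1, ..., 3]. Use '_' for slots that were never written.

Answer: 3 2 13 17

Derivation:
After op 1 (write(19)): arr=[19 _ _ _] head=0 tail=1 count=1
After op 2 (write(1)): arr=[19 1 _ _] head=0 tail=2 count=2
After op 3 (write(13)): arr=[19 1 13 _] head=0 tail=3 count=3
After op 4 (write(17)): arr=[19 1 13 17] head=0 tail=0 count=4
After op 5 (read()): arr=[19 1 13 17] head=1 tail=0 count=3
After op 6 (write(3)): arr=[3 1 13 17] head=1 tail=1 count=4
After op 7 (write(2)): arr=[3 2 13 17] head=2 tail=2 count=4
After op 8 (read()): arr=[3 2 13 17] head=3 tail=2 count=3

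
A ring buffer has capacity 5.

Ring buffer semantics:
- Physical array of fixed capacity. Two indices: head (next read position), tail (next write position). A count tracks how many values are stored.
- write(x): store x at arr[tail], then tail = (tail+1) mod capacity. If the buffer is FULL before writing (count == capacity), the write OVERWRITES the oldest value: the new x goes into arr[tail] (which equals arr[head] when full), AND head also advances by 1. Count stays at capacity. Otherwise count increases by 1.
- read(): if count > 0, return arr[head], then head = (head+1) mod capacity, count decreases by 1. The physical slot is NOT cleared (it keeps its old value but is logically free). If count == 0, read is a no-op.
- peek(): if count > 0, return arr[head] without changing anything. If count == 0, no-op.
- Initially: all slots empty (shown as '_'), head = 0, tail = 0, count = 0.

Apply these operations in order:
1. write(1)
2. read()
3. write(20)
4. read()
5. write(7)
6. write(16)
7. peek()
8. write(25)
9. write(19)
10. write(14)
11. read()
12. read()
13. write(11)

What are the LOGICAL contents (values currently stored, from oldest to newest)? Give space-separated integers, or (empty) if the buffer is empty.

Answer: 25 19 14 11

Derivation:
After op 1 (write(1)): arr=[1 _ _ _ _] head=0 tail=1 count=1
After op 2 (read()): arr=[1 _ _ _ _] head=1 tail=1 count=0
After op 3 (write(20)): arr=[1 20 _ _ _] head=1 tail=2 count=1
After op 4 (read()): arr=[1 20 _ _ _] head=2 tail=2 count=0
After op 5 (write(7)): arr=[1 20 7 _ _] head=2 tail=3 count=1
After op 6 (write(16)): arr=[1 20 7 16 _] head=2 tail=4 count=2
After op 7 (peek()): arr=[1 20 7 16 _] head=2 tail=4 count=2
After op 8 (write(25)): arr=[1 20 7 16 25] head=2 tail=0 count=3
After op 9 (write(19)): arr=[19 20 7 16 25] head=2 tail=1 count=4
After op 10 (write(14)): arr=[19 14 7 16 25] head=2 tail=2 count=5
After op 11 (read()): arr=[19 14 7 16 25] head=3 tail=2 count=4
After op 12 (read()): arr=[19 14 7 16 25] head=4 tail=2 count=3
After op 13 (write(11)): arr=[19 14 11 16 25] head=4 tail=3 count=4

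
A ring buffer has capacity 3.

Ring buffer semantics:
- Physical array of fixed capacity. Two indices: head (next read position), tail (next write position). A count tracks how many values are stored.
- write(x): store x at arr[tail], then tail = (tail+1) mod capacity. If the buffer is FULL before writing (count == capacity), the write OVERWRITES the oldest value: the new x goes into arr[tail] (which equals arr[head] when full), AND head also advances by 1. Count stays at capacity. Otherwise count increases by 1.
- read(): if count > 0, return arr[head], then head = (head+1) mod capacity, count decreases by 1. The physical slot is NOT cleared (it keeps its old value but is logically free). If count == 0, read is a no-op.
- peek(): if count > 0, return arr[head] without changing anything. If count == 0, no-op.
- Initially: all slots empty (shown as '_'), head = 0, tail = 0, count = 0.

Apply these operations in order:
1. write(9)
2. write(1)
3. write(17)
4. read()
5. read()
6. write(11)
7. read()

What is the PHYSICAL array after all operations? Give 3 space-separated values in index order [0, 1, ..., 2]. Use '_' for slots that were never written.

After op 1 (write(9)): arr=[9 _ _] head=0 tail=1 count=1
After op 2 (write(1)): arr=[9 1 _] head=0 tail=2 count=2
After op 3 (write(17)): arr=[9 1 17] head=0 tail=0 count=3
After op 4 (read()): arr=[9 1 17] head=1 tail=0 count=2
After op 5 (read()): arr=[9 1 17] head=2 tail=0 count=1
After op 6 (write(11)): arr=[11 1 17] head=2 tail=1 count=2
After op 7 (read()): arr=[11 1 17] head=0 tail=1 count=1

Answer: 11 1 17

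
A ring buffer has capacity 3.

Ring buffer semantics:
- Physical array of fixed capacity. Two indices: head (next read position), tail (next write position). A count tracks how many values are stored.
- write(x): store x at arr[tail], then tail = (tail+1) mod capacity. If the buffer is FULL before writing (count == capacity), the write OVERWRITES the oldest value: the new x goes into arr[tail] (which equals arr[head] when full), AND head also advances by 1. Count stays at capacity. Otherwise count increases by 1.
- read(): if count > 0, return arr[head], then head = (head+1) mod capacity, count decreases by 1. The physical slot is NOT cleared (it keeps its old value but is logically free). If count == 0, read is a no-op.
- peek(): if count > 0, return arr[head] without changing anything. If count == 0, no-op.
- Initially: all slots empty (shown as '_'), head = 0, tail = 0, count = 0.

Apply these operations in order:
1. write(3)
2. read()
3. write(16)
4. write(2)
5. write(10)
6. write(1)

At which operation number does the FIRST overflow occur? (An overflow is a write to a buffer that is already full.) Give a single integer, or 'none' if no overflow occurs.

Answer: 6

Derivation:
After op 1 (write(3)): arr=[3 _ _] head=0 tail=1 count=1
After op 2 (read()): arr=[3 _ _] head=1 tail=1 count=0
After op 3 (write(16)): arr=[3 16 _] head=1 tail=2 count=1
After op 4 (write(2)): arr=[3 16 2] head=1 tail=0 count=2
After op 5 (write(10)): arr=[10 16 2] head=1 tail=1 count=3
After op 6 (write(1)): arr=[10 1 2] head=2 tail=2 count=3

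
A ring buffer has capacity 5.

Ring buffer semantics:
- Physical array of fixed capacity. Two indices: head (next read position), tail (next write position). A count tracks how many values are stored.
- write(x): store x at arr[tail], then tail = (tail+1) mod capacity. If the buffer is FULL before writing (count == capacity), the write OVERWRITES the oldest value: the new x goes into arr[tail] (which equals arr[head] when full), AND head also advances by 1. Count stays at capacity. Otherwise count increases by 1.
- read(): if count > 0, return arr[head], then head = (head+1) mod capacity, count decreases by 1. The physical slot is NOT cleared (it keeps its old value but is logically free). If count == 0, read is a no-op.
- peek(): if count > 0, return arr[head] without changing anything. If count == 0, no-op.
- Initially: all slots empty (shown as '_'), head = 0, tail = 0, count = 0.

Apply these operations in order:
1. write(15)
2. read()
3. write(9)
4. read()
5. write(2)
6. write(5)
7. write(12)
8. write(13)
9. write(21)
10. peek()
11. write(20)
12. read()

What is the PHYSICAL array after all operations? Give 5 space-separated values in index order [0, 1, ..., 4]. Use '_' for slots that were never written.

Answer: 13 21 20 5 12

Derivation:
After op 1 (write(15)): arr=[15 _ _ _ _] head=0 tail=1 count=1
After op 2 (read()): arr=[15 _ _ _ _] head=1 tail=1 count=0
After op 3 (write(9)): arr=[15 9 _ _ _] head=1 tail=2 count=1
After op 4 (read()): arr=[15 9 _ _ _] head=2 tail=2 count=0
After op 5 (write(2)): arr=[15 9 2 _ _] head=2 tail=3 count=1
After op 6 (write(5)): arr=[15 9 2 5 _] head=2 tail=4 count=2
After op 7 (write(12)): arr=[15 9 2 5 12] head=2 tail=0 count=3
After op 8 (write(13)): arr=[13 9 2 5 12] head=2 tail=1 count=4
After op 9 (write(21)): arr=[13 21 2 5 12] head=2 tail=2 count=5
After op 10 (peek()): arr=[13 21 2 5 12] head=2 tail=2 count=5
After op 11 (write(20)): arr=[13 21 20 5 12] head=3 tail=3 count=5
After op 12 (read()): arr=[13 21 20 5 12] head=4 tail=3 count=4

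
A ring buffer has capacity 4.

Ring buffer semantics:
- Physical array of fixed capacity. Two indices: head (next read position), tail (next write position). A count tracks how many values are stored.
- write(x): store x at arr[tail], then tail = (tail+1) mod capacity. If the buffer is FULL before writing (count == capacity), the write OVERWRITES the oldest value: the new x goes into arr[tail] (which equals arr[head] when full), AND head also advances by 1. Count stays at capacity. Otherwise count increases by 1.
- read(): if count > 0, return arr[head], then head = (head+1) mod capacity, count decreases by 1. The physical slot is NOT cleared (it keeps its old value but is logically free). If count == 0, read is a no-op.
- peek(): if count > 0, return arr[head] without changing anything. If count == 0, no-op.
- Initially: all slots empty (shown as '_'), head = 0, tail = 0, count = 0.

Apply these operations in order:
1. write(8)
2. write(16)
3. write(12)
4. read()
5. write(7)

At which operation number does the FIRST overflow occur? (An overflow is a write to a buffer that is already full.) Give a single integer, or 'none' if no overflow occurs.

Answer: none

Derivation:
After op 1 (write(8)): arr=[8 _ _ _] head=0 tail=1 count=1
After op 2 (write(16)): arr=[8 16 _ _] head=0 tail=2 count=2
After op 3 (write(12)): arr=[8 16 12 _] head=0 tail=3 count=3
After op 4 (read()): arr=[8 16 12 _] head=1 tail=3 count=2
After op 5 (write(7)): arr=[8 16 12 7] head=1 tail=0 count=3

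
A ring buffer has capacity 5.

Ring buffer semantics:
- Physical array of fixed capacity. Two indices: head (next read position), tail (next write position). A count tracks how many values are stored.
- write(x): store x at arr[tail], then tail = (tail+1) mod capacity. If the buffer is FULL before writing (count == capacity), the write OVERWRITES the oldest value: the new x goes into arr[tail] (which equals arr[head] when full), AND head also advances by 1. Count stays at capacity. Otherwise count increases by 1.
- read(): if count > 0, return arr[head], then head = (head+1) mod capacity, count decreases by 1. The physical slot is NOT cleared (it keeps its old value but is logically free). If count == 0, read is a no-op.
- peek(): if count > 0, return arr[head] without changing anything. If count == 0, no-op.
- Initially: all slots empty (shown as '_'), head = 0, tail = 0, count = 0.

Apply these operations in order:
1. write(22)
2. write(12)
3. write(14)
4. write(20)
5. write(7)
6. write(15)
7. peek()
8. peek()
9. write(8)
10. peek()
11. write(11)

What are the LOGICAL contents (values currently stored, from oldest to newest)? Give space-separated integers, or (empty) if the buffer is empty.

Answer: 20 7 15 8 11

Derivation:
After op 1 (write(22)): arr=[22 _ _ _ _] head=0 tail=1 count=1
After op 2 (write(12)): arr=[22 12 _ _ _] head=0 tail=2 count=2
After op 3 (write(14)): arr=[22 12 14 _ _] head=0 tail=3 count=3
After op 4 (write(20)): arr=[22 12 14 20 _] head=0 tail=4 count=4
After op 5 (write(7)): arr=[22 12 14 20 7] head=0 tail=0 count=5
After op 6 (write(15)): arr=[15 12 14 20 7] head=1 tail=1 count=5
After op 7 (peek()): arr=[15 12 14 20 7] head=1 tail=1 count=5
After op 8 (peek()): arr=[15 12 14 20 7] head=1 tail=1 count=5
After op 9 (write(8)): arr=[15 8 14 20 7] head=2 tail=2 count=5
After op 10 (peek()): arr=[15 8 14 20 7] head=2 tail=2 count=5
After op 11 (write(11)): arr=[15 8 11 20 7] head=3 tail=3 count=5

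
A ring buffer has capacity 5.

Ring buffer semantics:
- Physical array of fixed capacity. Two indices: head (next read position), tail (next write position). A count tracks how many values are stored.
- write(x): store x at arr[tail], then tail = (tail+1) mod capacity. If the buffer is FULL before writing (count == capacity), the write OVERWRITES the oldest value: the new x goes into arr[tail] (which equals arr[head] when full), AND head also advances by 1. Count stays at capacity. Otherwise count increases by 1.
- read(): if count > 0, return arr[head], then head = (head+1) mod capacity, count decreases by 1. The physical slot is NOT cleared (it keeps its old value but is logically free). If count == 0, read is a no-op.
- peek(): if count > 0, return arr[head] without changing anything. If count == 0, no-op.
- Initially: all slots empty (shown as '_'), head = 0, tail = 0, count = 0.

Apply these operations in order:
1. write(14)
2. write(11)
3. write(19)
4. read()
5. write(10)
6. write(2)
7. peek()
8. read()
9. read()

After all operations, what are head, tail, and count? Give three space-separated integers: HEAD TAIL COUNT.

After op 1 (write(14)): arr=[14 _ _ _ _] head=0 tail=1 count=1
After op 2 (write(11)): arr=[14 11 _ _ _] head=0 tail=2 count=2
After op 3 (write(19)): arr=[14 11 19 _ _] head=0 tail=3 count=3
After op 4 (read()): arr=[14 11 19 _ _] head=1 tail=3 count=2
After op 5 (write(10)): arr=[14 11 19 10 _] head=1 tail=4 count=3
After op 6 (write(2)): arr=[14 11 19 10 2] head=1 tail=0 count=4
After op 7 (peek()): arr=[14 11 19 10 2] head=1 tail=0 count=4
After op 8 (read()): arr=[14 11 19 10 2] head=2 tail=0 count=3
After op 9 (read()): arr=[14 11 19 10 2] head=3 tail=0 count=2

Answer: 3 0 2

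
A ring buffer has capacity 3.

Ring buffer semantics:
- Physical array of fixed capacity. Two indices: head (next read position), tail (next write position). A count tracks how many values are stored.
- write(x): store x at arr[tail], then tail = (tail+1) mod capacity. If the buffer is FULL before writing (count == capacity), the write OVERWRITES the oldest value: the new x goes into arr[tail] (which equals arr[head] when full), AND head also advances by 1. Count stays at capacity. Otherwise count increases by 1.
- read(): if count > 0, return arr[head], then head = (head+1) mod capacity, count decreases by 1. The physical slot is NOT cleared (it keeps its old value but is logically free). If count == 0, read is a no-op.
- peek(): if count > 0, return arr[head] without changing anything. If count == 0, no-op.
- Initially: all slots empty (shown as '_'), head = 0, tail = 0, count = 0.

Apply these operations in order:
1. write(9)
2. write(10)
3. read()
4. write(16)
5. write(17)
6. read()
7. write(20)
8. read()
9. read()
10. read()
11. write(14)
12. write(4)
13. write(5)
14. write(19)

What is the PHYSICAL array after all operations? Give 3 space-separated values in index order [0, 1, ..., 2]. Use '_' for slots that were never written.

After op 1 (write(9)): arr=[9 _ _] head=0 tail=1 count=1
After op 2 (write(10)): arr=[9 10 _] head=0 tail=2 count=2
After op 3 (read()): arr=[9 10 _] head=1 tail=2 count=1
After op 4 (write(16)): arr=[9 10 16] head=1 tail=0 count=2
After op 5 (write(17)): arr=[17 10 16] head=1 tail=1 count=3
After op 6 (read()): arr=[17 10 16] head=2 tail=1 count=2
After op 7 (write(20)): arr=[17 20 16] head=2 tail=2 count=3
After op 8 (read()): arr=[17 20 16] head=0 tail=2 count=2
After op 9 (read()): arr=[17 20 16] head=1 tail=2 count=1
After op 10 (read()): arr=[17 20 16] head=2 tail=2 count=0
After op 11 (write(14)): arr=[17 20 14] head=2 tail=0 count=1
After op 12 (write(4)): arr=[4 20 14] head=2 tail=1 count=2
After op 13 (write(5)): arr=[4 5 14] head=2 tail=2 count=3
After op 14 (write(19)): arr=[4 5 19] head=0 tail=0 count=3

Answer: 4 5 19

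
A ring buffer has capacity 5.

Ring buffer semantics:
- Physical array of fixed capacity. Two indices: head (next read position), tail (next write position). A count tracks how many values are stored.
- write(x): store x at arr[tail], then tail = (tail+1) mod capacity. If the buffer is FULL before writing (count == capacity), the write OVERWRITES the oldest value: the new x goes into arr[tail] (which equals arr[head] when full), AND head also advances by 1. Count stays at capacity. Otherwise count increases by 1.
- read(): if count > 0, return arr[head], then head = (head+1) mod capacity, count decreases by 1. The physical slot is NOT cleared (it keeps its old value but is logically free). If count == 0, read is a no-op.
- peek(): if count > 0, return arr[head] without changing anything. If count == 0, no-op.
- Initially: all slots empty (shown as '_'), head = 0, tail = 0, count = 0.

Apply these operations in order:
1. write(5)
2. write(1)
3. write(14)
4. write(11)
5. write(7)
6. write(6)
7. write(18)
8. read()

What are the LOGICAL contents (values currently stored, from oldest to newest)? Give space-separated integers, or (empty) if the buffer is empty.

Answer: 11 7 6 18

Derivation:
After op 1 (write(5)): arr=[5 _ _ _ _] head=0 tail=1 count=1
After op 2 (write(1)): arr=[5 1 _ _ _] head=0 tail=2 count=2
After op 3 (write(14)): arr=[5 1 14 _ _] head=0 tail=3 count=3
After op 4 (write(11)): arr=[5 1 14 11 _] head=0 tail=4 count=4
After op 5 (write(7)): arr=[5 1 14 11 7] head=0 tail=0 count=5
After op 6 (write(6)): arr=[6 1 14 11 7] head=1 tail=1 count=5
After op 7 (write(18)): arr=[6 18 14 11 7] head=2 tail=2 count=5
After op 8 (read()): arr=[6 18 14 11 7] head=3 tail=2 count=4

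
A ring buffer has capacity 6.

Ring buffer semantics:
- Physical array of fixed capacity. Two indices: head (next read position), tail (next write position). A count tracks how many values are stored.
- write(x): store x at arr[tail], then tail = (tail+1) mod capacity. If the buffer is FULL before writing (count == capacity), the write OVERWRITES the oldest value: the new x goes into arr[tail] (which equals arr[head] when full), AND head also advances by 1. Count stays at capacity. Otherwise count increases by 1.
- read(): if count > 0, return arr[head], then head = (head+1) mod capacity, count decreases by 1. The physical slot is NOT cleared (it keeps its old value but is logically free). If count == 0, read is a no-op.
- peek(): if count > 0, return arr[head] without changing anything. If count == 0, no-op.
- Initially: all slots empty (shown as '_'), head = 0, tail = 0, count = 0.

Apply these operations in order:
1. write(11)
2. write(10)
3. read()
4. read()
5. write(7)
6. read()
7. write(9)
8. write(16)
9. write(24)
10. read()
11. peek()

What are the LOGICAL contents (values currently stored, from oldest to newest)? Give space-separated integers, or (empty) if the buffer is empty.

After op 1 (write(11)): arr=[11 _ _ _ _ _] head=0 tail=1 count=1
After op 2 (write(10)): arr=[11 10 _ _ _ _] head=0 tail=2 count=2
After op 3 (read()): arr=[11 10 _ _ _ _] head=1 tail=2 count=1
After op 4 (read()): arr=[11 10 _ _ _ _] head=2 tail=2 count=0
After op 5 (write(7)): arr=[11 10 7 _ _ _] head=2 tail=3 count=1
After op 6 (read()): arr=[11 10 7 _ _ _] head=3 tail=3 count=0
After op 7 (write(9)): arr=[11 10 7 9 _ _] head=3 tail=4 count=1
After op 8 (write(16)): arr=[11 10 7 9 16 _] head=3 tail=5 count=2
After op 9 (write(24)): arr=[11 10 7 9 16 24] head=3 tail=0 count=3
After op 10 (read()): arr=[11 10 7 9 16 24] head=4 tail=0 count=2
After op 11 (peek()): arr=[11 10 7 9 16 24] head=4 tail=0 count=2

Answer: 16 24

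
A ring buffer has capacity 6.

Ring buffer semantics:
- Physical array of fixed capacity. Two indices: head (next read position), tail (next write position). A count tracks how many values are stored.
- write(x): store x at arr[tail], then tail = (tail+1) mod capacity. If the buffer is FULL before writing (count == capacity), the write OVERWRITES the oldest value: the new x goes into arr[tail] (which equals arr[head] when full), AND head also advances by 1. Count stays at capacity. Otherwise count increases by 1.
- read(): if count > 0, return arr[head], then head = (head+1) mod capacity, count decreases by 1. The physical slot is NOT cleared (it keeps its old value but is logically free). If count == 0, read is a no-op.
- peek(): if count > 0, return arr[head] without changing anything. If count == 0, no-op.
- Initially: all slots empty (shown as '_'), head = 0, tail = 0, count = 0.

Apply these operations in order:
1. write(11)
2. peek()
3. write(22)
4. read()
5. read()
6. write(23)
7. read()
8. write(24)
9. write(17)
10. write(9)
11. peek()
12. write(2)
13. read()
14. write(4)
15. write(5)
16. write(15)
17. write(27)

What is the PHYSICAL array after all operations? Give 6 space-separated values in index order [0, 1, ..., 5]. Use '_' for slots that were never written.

Answer: 2 4 5 15 27 9

Derivation:
After op 1 (write(11)): arr=[11 _ _ _ _ _] head=0 tail=1 count=1
After op 2 (peek()): arr=[11 _ _ _ _ _] head=0 tail=1 count=1
After op 3 (write(22)): arr=[11 22 _ _ _ _] head=0 tail=2 count=2
After op 4 (read()): arr=[11 22 _ _ _ _] head=1 tail=2 count=1
After op 5 (read()): arr=[11 22 _ _ _ _] head=2 tail=2 count=0
After op 6 (write(23)): arr=[11 22 23 _ _ _] head=2 tail=3 count=1
After op 7 (read()): arr=[11 22 23 _ _ _] head=3 tail=3 count=0
After op 8 (write(24)): arr=[11 22 23 24 _ _] head=3 tail=4 count=1
After op 9 (write(17)): arr=[11 22 23 24 17 _] head=3 tail=5 count=2
After op 10 (write(9)): arr=[11 22 23 24 17 9] head=3 tail=0 count=3
After op 11 (peek()): arr=[11 22 23 24 17 9] head=3 tail=0 count=3
After op 12 (write(2)): arr=[2 22 23 24 17 9] head=3 tail=1 count=4
After op 13 (read()): arr=[2 22 23 24 17 9] head=4 tail=1 count=3
After op 14 (write(4)): arr=[2 4 23 24 17 9] head=4 tail=2 count=4
After op 15 (write(5)): arr=[2 4 5 24 17 9] head=4 tail=3 count=5
After op 16 (write(15)): arr=[2 4 5 15 17 9] head=4 tail=4 count=6
After op 17 (write(27)): arr=[2 4 5 15 27 9] head=5 tail=5 count=6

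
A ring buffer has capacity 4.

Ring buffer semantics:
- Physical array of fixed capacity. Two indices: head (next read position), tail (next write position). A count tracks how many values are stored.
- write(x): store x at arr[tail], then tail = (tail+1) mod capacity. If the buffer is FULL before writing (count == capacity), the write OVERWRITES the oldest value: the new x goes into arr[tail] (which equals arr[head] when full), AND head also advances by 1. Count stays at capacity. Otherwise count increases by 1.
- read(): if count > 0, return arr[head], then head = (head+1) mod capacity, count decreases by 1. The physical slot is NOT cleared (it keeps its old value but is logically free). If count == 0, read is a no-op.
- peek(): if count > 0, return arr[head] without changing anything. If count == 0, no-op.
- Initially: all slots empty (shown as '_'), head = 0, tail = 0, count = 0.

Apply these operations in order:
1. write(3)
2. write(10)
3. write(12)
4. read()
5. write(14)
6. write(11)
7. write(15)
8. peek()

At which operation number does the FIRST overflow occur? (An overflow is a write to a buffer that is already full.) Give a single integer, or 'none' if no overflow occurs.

After op 1 (write(3)): arr=[3 _ _ _] head=0 tail=1 count=1
After op 2 (write(10)): arr=[3 10 _ _] head=0 tail=2 count=2
After op 3 (write(12)): arr=[3 10 12 _] head=0 tail=3 count=3
After op 4 (read()): arr=[3 10 12 _] head=1 tail=3 count=2
After op 5 (write(14)): arr=[3 10 12 14] head=1 tail=0 count=3
After op 6 (write(11)): arr=[11 10 12 14] head=1 tail=1 count=4
After op 7 (write(15)): arr=[11 15 12 14] head=2 tail=2 count=4
After op 8 (peek()): arr=[11 15 12 14] head=2 tail=2 count=4

Answer: 7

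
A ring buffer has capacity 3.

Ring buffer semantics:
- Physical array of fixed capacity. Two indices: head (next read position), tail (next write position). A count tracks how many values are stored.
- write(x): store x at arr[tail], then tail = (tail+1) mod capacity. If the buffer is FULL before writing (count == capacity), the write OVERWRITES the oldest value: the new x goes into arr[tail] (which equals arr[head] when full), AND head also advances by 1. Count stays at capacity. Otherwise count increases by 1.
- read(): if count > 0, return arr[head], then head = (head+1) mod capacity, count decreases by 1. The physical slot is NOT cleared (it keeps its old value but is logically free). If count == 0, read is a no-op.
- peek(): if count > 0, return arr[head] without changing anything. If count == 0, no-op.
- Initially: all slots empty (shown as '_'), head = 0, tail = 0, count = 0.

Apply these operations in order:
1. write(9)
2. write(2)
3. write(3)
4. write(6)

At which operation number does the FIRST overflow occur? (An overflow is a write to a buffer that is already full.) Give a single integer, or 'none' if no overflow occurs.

After op 1 (write(9)): arr=[9 _ _] head=0 tail=1 count=1
After op 2 (write(2)): arr=[9 2 _] head=0 tail=2 count=2
After op 3 (write(3)): arr=[9 2 3] head=0 tail=0 count=3
After op 4 (write(6)): arr=[6 2 3] head=1 tail=1 count=3

Answer: 4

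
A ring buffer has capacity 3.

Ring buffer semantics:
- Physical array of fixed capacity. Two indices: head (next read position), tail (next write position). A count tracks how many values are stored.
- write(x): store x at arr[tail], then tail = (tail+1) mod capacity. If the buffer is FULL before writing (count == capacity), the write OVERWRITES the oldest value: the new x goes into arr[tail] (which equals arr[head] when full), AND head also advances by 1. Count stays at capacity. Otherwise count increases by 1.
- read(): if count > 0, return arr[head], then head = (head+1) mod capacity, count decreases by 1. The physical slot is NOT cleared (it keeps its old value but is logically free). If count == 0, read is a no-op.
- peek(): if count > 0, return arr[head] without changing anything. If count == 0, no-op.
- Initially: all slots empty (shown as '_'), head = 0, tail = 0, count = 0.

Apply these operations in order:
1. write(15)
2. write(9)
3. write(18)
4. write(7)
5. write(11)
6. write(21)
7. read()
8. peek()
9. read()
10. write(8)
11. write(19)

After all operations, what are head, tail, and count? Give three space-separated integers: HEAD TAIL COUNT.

Answer: 2 2 3

Derivation:
After op 1 (write(15)): arr=[15 _ _] head=0 tail=1 count=1
After op 2 (write(9)): arr=[15 9 _] head=0 tail=2 count=2
After op 3 (write(18)): arr=[15 9 18] head=0 tail=0 count=3
After op 4 (write(7)): arr=[7 9 18] head=1 tail=1 count=3
After op 5 (write(11)): arr=[7 11 18] head=2 tail=2 count=3
After op 6 (write(21)): arr=[7 11 21] head=0 tail=0 count=3
After op 7 (read()): arr=[7 11 21] head=1 tail=0 count=2
After op 8 (peek()): arr=[7 11 21] head=1 tail=0 count=2
After op 9 (read()): arr=[7 11 21] head=2 tail=0 count=1
After op 10 (write(8)): arr=[8 11 21] head=2 tail=1 count=2
After op 11 (write(19)): arr=[8 19 21] head=2 tail=2 count=3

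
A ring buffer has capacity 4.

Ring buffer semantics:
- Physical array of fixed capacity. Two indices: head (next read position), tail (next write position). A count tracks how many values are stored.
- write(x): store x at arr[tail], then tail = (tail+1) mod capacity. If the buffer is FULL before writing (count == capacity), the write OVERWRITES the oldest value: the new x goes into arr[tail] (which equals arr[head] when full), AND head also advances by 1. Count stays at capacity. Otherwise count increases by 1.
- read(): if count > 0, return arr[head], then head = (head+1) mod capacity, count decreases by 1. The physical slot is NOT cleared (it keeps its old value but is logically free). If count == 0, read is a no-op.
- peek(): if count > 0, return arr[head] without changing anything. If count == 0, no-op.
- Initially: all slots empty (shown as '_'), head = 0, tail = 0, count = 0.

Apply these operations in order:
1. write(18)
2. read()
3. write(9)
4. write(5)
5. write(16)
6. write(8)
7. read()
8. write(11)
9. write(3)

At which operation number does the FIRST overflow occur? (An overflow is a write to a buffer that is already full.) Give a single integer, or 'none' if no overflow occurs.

Answer: 9

Derivation:
After op 1 (write(18)): arr=[18 _ _ _] head=0 tail=1 count=1
After op 2 (read()): arr=[18 _ _ _] head=1 tail=1 count=0
After op 3 (write(9)): arr=[18 9 _ _] head=1 tail=2 count=1
After op 4 (write(5)): arr=[18 9 5 _] head=1 tail=3 count=2
After op 5 (write(16)): arr=[18 9 5 16] head=1 tail=0 count=3
After op 6 (write(8)): arr=[8 9 5 16] head=1 tail=1 count=4
After op 7 (read()): arr=[8 9 5 16] head=2 tail=1 count=3
After op 8 (write(11)): arr=[8 11 5 16] head=2 tail=2 count=4
After op 9 (write(3)): arr=[8 11 3 16] head=3 tail=3 count=4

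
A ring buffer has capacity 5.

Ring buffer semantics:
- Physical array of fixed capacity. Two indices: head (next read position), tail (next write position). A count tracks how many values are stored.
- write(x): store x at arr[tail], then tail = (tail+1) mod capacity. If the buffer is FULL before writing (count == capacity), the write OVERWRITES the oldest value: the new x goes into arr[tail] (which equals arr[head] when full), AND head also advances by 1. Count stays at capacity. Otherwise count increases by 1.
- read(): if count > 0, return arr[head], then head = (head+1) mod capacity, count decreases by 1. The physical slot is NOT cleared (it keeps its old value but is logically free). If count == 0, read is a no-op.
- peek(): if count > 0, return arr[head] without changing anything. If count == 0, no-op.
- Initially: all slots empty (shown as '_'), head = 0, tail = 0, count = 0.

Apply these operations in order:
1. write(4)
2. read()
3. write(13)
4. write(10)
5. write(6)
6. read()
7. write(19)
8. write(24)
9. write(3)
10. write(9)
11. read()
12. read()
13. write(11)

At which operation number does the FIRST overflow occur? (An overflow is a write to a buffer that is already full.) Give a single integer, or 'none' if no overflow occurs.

Answer: 10

Derivation:
After op 1 (write(4)): arr=[4 _ _ _ _] head=0 tail=1 count=1
After op 2 (read()): arr=[4 _ _ _ _] head=1 tail=1 count=0
After op 3 (write(13)): arr=[4 13 _ _ _] head=1 tail=2 count=1
After op 4 (write(10)): arr=[4 13 10 _ _] head=1 tail=3 count=2
After op 5 (write(6)): arr=[4 13 10 6 _] head=1 tail=4 count=3
After op 6 (read()): arr=[4 13 10 6 _] head=2 tail=4 count=2
After op 7 (write(19)): arr=[4 13 10 6 19] head=2 tail=0 count=3
After op 8 (write(24)): arr=[24 13 10 6 19] head=2 tail=1 count=4
After op 9 (write(3)): arr=[24 3 10 6 19] head=2 tail=2 count=5
After op 10 (write(9)): arr=[24 3 9 6 19] head=3 tail=3 count=5
After op 11 (read()): arr=[24 3 9 6 19] head=4 tail=3 count=4
After op 12 (read()): arr=[24 3 9 6 19] head=0 tail=3 count=3
After op 13 (write(11)): arr=[24 3 9 11 19] head=0 tail=4 count=4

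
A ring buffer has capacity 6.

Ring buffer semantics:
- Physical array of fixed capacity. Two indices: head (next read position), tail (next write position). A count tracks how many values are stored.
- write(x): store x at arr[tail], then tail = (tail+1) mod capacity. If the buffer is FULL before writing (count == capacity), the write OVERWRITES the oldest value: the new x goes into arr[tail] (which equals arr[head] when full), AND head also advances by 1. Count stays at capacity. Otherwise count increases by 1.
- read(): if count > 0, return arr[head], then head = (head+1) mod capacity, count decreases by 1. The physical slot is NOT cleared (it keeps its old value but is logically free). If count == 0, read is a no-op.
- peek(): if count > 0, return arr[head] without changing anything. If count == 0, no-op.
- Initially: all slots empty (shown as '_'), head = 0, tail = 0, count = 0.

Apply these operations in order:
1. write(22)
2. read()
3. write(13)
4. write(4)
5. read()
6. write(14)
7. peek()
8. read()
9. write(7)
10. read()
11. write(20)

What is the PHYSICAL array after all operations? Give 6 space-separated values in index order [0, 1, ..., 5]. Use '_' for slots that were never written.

After op 1 (write(22)): arr=[22 _ _ _ _ _] head=0 tail=1 count=1
After op 2 (read()): arr=[22 _ _ _ _ _] head=1 tail=1 count=0
After op 3 (write(13)): arr=[22 13 _ _ _ _] head=1 tail=2 count=1
After op 4 (write(4)): arr=[22 13 4 _ _ _] head=1 tail=3 count=2
After op 5 (read()): arr=[22 13 4 _ _ _] head=2 tail=3 count=1
After op 6 (write(14)): arr=[22 13 4 14 _ _] head=2 tail=4 count=2
After op 7 (peek()): arr=[22 13 4 14 _ _] head=2 tail=4 count=2
After op 8 (read()): arr=[22 13 4 14 _ _] head=3 tail=4 count=1
After op 9 (write(7)): arr=[22 13 4 14 7 _] head=3 tail=5 count=2
After op 10 (read()): arr=[22 13 4 14 7 _] head=4 tail=5 count=1
After op 11 (write(20)): arr=[22 13 4 14 7 20] head=4 tail=0 count=2

Answer: 22 13 4 14 7 20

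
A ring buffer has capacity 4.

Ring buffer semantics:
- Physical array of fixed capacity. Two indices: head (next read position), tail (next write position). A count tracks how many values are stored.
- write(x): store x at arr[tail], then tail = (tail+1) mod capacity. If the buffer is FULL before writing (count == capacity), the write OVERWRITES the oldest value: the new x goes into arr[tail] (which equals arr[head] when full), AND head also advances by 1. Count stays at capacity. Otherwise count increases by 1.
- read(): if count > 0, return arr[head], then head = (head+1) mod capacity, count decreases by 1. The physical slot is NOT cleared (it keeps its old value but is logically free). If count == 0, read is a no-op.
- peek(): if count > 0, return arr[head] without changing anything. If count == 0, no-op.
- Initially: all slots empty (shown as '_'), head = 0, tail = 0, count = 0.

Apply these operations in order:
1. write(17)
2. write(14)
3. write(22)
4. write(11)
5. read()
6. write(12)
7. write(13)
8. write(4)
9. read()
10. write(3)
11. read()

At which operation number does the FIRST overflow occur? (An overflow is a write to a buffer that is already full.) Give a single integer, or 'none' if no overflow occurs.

Answer: 7

Derivation:
After op 1 (write(17)): arr=[17 _ _ _] head=0 tail=1 count=1
After op 2 (write(14)): arr=[17 14 _ _] head=0 tail=2 count=2
After op 3 (write(22)): arr=[17 14 22 _] head=0 tail=3 count=3
After op 4 (write(11)): arr=[17 14 22 11] head=0 tail=0 count=4
After op 5 (read()): arr=[17 14 22 11] head=1 tail=0 count=3
After op 6 (write(12)): arr=[12 14 22 11] head=1 tail=1 count=4
After op 7 (write(13)): arr=[12 13 22 11] head=2 tail=2 count=4
After op 8 (write(4)): arr=[12 13 4 11] head=3 tail=3 count=4
After op 9 (read()): arr=[12 13 4 11] head=0 tail=3 count=3
After op 10 (write(3)): arr=[12 13 4 3] head=0 tail=0 count=4
After op 11 (read()): arr=[12 13 4 3] head=1 tail=0 count=3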